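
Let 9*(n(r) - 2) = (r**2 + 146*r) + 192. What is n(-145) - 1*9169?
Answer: -82456/9 ≈ -9161.8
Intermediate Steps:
n(r) = 70/3 + r**2/9 + 146*r/9 (n(r) = 2 + ((r**2 + 146*r) + 192)/9 = 2 + (192 + r**2 + 146*r)/9 = 2 + (64/3 + r**2/9 + 146*r/9) = 70/3 + r**2/9 + 146*r/9)
n(-145) - 1*9169 = (70/3 + (1/9)*(-145)**2 + (146/9)*(-145)) - 1*9169 = (70/3 + (1/9)*21025 - 21170/9) - 9169 = (70/3 + 21025/9 - 21170/9) - 9169 = 65/9 - 9169 = -82456/9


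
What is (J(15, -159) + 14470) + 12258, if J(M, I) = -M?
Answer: 26713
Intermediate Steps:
(J(15, -159) + 14470) + 12258 = (-1*15 + 14470) + 12258 = (-15 + 14470) + 12258 = 14455 + 12258 = 26713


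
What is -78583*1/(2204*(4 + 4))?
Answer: -78583/17632 ≈ -4.4568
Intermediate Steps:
-78583*1/(2204*(4 + 4)) = -78583/(2204*8) = -78583/17632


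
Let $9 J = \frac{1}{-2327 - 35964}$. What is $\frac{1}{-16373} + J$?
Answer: $- \frac{360992}{5642446887} \approx -6.3978 \cdot 10^{-5}$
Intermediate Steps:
$J = - \frac{1}{344619}$ ($J = \frac{1}{9 \left(-2327 - 35964\right)} = \frac{1}{9 \left(-38291\right)} = \frac{1}{9} \left(- \frac{1}{38291}\right) = - \frac{1}{344619} \approx -2.9018 \cdot 10^{-6}$)
$\frac{1}{-16373} + J = \frac{1}{-16373} - \frac{1}{344619} = - \frac{1}{16373} - \frac{1}{344619} = - \frac{360992}{5642446887}$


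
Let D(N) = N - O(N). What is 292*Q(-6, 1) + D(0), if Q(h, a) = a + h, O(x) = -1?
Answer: -1459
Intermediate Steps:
D(N) = 1 + N (D(N) = N - 1*(-1) = N + 1 = 1 + N)
292*Q(-6, 1) + D(0) = 292*(1 - 6) + (1 + 0) = 292*(-5) + 1 = -1460 + 1 = -1459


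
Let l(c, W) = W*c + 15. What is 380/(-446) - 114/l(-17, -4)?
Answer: -41192/18509 ≈ -2.2255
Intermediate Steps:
l(c, W) = 15 + W*c
380/(-446) - 114/l(-17, -4) = 380/(-446) - 114/(15 - 4*(-17)) = 380*(-1/446) - 114/(15 + 68) = -190/223 - 114/83 = -41192/18509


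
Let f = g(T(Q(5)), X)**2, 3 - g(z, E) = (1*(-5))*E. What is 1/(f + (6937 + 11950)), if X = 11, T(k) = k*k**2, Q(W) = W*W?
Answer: 1/22251 ≈ 4.4942e-5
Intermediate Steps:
Q(W) = W**2
T(k) = k**3
g(z, E) = 3 + 5*E (g(z, E) = 3 - 1*(-5)*E = 3 - (-5)*E = 3 + 5*E)
f = 3364 (f = (3 + 5*11)**2 = (3 + 55)**2 = 58**2 = 3364)
1/(f + (6937 + 11950)) = 1/(3364 + (6937 + 11950)) = 1/(3364 + 18887) = 1/22251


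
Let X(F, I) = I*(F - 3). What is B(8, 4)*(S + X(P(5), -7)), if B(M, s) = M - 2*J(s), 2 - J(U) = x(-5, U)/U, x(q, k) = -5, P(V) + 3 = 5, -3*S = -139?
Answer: 80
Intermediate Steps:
S = 139/3 (S = -⅓*(-139) = 139/3 ≈ 46.333)
P(V) = 2 (P(V) = -3 + 5 = 2)
J(U) = 2 + 5/U (J(U) = 2 - (-5)/U = 2 + 5/U)
B(M, s) = -4 + M - 10/s (B(M, s) = M - 2*(2 + 5/s) = M + (-4 - 10/s) = -4 + M - 10/s)
X(F, I) = I*(-3 + F)
B(8, 4)*(S + X(P(5), -7)) = (-4 + 8 - 10/4)*(139/3 - 7*(-3 + 2)) = (-4 + 8 - 10*¼)*(139/3 - 7*(-1)) = (-4 + 8 - 5/2)*(139/3 + 7) = (3/2)*(160/3) = 80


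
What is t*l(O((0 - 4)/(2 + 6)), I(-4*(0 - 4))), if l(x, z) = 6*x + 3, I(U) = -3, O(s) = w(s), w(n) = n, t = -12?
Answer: 0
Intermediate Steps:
O(s) = s
l(x, z) = 3 + 6*x
t*l(O((0 - 4)/(2 + 6)), I(-4*(0 - 4))) = -12*(3 + 6*((0 - 4)/(2 + 6))) = -12*(3 + 6*(-4/8)) = -12*(3 + 6*(-4*1/8)) = -12*(3 + 6*(-1/2)) = -12*(3 - 3) = -12*0 = 0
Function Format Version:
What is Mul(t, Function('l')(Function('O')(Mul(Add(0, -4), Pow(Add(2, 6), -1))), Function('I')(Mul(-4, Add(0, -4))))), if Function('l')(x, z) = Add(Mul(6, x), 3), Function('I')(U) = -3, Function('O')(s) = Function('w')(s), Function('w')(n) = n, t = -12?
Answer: 0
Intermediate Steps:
Function('O')(s) = s
Function('l')(x, z) = Add(3, Mul(6, x))
Mul(t, Function('l')(Function('O')(Mul(Add(0, -4), Pow(Add(2, 6), -1))), Function('I')(Mul(-4, Add(0, -4))))) = Mul(-12, Add(3, Mul(6, Mul(Add(0, -4), Pow(Add(2, 6), -1))))) = Mul(-12, Add(3, Mul(6, Mul(-4, Pow(8, -1))))) = Mul(-12, Add(3, Mul(6, Mul(-4, Rational(1, 8))))) = Mul(-12, Add(3, Mul(6, Rational(-1, 2)))) = Mul(-12, Add(3, -3)) = Mul(-12, 0) = 0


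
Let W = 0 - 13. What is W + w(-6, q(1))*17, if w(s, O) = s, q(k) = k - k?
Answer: -115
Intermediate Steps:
q(k) = 0
W = -13
W + w(-6, q(1))*17 = -13 - 6*17 = -13 - 102 = -115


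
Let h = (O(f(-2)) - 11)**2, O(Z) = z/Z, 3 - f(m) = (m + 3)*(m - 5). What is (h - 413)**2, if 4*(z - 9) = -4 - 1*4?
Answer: 941937481/10000 ≈ 94194.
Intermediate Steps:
z = 7 (z = 9 + (-4 - 1*4)/4 = 9 + (-4 - 4)/4 = 9 + (1/4)*(-8) = 9 - 2 = 7)
f(m) = 3 - (-5 + m)*(3 + m) (f(m) = 3 - (m + 3)*(m - 5) = 3 - (3 + m)*(-5 + m) = 3 - (-5 + m)*(3 + m))
O(Z) = 7/Z
h = 10609/100 (h = (7/(18 - 1*(-2)**2 + 2*(-2)) - 11)**2 = (7/(18 - 1*4 - 4) - 11)**2 = (7/(18 - 4 - 4) - 11)**2 = (7/10 - 11)**2 = (-103/10)**2 = 10609/100 ≈ 106.09)
(h - 413)**2 = (10609/100 - 413)**2 = (-30691/100)**2 = 941937481/10000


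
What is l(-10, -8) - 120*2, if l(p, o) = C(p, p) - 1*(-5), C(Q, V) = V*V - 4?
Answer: -139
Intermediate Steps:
C(Q, V) = -4 + V² (C(Q, V) = V² - 4 = -4 + V²)
l(p, o) = 1 + p² (l(p, o) = (-4 + p²) - 1*(-5) = (-4 + p²) + 5 = 1 + p²)
l(-10, -8) - 120*2 = (1 + (-10)²) - 120*2 = (1 + 100) - 1*240 = 101 - 240 = -139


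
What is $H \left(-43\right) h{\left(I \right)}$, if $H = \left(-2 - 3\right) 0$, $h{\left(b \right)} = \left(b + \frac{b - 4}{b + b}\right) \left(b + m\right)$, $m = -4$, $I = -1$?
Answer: $0$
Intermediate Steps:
$h{\left(b \right)} = \left(-4 + b\right) \left(b + \frac{-4 + b}{2 b}\right)$ ($h{\left(b \right)} = \left(b + \frac{b - 4}{b + b}\right) \left(b - 4\right) = \left(b + \frac{-4 + b}{2 b}\right) \left(-4 + b\right) = \left(-4 + b\right) \left(b + \frac{-4 + b}{2 b}\right)$)
$H = 0$ ($H = \left(-5\right) 0 = 0$)
$H \left(-43\right) h{\left(I \right)} = 0 \left(-43\right) \left(-4 + \left(-1\right)^{2} + \frac{8}{-1} - - \frac{7}{2}\right) = 0 \left(-4 + 1 + 8 \left(-1\right) + \frac{7}{2}\right) = 0 \left(-4 + 1 - 8 + \frac{7}{2}\right) = 0 \left(- \frac{15}{2}\right) = 0$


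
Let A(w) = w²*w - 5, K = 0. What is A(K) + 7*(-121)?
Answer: -852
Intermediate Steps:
A(w) = -5 + w³ (A(w) = w³ - 5 = -5 + w³)
A(K) + 7*(-121) = (-5 + 0³) + 7*(-121) = (-5 + 0) - 847 = -5 - 847 = -852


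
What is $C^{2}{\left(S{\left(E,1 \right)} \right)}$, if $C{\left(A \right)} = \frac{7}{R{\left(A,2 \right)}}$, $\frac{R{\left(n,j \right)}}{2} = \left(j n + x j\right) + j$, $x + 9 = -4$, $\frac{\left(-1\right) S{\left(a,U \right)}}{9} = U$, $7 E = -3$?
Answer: $\frac{1}{144} \approx 0.0069444$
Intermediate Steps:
$E = - \frac{3}{7}$ ($E = \frac{1}{7} \left(-3\right) = - \frac{3}{7} \approx -0.42857$)
$S{\left(a,U \right)} = - 9 U$
$x = -13$ ($x = -9 - 4 = -13$)
$R{\left(n,j \right)} = - 24 j + 2 j n$ ($R{\left(n,j \right)} = 2 \left(\left(j n - 13 j\right) + j\right) = 2 \left(\left(- 13 j + j n\right) + j\right) = 2 \left(- 12 j + j n\right) = - 24 j + 2 j n$)
$C{\left(A \right)} = \frac{7}{-48 + 4 A}$ ($C{\left(A \right)} = \frac{7}{2 \cdot 2 \left(-12 + A\right)} = \frac{7}{-48 + 4 A}$)
$C^{2}{\left(S{\left(E,1 \right)} \right)} = \left(\frac{7}{4 \left(-12 - 9\right)}\right)^{2} = \left(\frac{7}{4 \left(-21\right)}\right)^{2} = \left(\frac{7}{4} \left(- \frac{1}{21}\right)\right)^{2} = \left(- \frac{1}{12}\right)^{2} = \frac{1}{144}$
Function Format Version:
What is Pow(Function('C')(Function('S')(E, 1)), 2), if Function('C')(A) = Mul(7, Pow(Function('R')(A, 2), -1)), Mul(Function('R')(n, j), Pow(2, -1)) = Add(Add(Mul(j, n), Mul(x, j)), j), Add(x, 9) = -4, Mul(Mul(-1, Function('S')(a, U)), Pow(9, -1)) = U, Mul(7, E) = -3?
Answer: Rational(1, 144) ≈ 0.0069444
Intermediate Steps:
E = Rational(-3, 7) (E = Mul(Rational(1, 7), -3) = Rational(-3, 7) ≈ -0.42857)
Function('S')(a, U) = Mul(-9, U)
x = -13 (x = Add(-9, -4) = -13)
Function('R')(n, j) = Add(Mul(-24, j), Mul(2, j, n)) (Function('R')(n, j) = Mul(2, Add(Add(Mul(j, n), Mul(-13, j)), j)) = Mul(2, Add(Add(Mul(-13, j), Mul(j, n)), j)) = Mul(2, Add(Mul(-12, j), Mul(j, n))) = Add(Mul(-24, j), Mul(2, j, n)))
Function('C')(A) = Mul(7, Pow(Add(-48, Mul(4, A)), -1)) (Function('C')(A) = Mul(7, Pow(Mul(2, 2, Add(-12, A)), -1)) = Mul(7, Pow(Add(-48, Mul(4, A)), -1)))
Pow(Function('C')(Function('S')(E, 1)), 2) = Pow(Mul(Rational(7, 4), Pow(Add(-12, Mul(-9, 1)), -1)), 2) = Pow(Mul(Rational(7, 4), Pow(Add(-12, -9), -1)), 2) = Pow(Mul(Rational(7, 4), Pow(-21, -1)), 2) = Pow(Mul(Rational(7, 4), Rational(-1, 21)), 2) = Pow(Rational(-1, 12), 2) = Rational(1, 144)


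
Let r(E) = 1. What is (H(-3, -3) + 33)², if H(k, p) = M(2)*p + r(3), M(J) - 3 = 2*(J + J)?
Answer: 1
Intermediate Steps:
M(J) = 3 + 4*J (M(J) = 3 + 2*(J + J) = 3 + 2*(2*J) = 3 + 4*J)
H(k, p) = 1 + 11*p (H(k, p) = (3 + 4*2)*p + 1 = (3 + 8)*p + 1 = 11*p + 1 = 1 + 11*p)
(H(-3, -3) + 33)² = ((1 + 11*(-3)) + 33)² = ((1 - 33) + 33)² = (-32 + 33)² = 1² = 1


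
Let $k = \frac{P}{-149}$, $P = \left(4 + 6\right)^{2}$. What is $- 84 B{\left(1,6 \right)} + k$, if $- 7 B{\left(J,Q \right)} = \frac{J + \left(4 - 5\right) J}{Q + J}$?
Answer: $- \frac{100}{149} \approx -0.67114$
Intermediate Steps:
$P = 100$ ($P = 10^{2} = 100$)
$B{\left(J,Q \right)} = 0$ ($B{\left(J,Q \right)} = - \frac{\left(J + \left(4 - 5\right) J\right) \frac{1}{Q + J}}{7} = - \frac{\left(J - J\right) \frac{1}{J + Q}}{7} = - \frac{0 \frac{1}{J + Q}}{7} = \left(- \frac{1}{7}\right) 0 = 0$)
$k = - \frac{100}{149}$ ($k = \frac{100}{-149} = 100 \left(- \frac{1}{149}\right) = - \frac{100}{149} \approx -0.67114$)
$- 84 B{\left(1,6 \right)} + k = \left(-84\right) 0 - \frac{100}{149} = 0 - \frac{100}{149} = - \frac{100}{149}$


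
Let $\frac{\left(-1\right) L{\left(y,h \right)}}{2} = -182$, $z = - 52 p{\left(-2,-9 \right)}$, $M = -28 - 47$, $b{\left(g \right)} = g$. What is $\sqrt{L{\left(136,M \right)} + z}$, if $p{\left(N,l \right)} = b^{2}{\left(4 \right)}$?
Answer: $6 i \sqrt{13} \approx 21.633 i$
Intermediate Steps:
$M = -75$ ($M = -28 - 47 = -75$)
$p{\left(N,l \right)} = 16$ ($p{\left(N,l \right)} = 4^{2} = 16$)
$z = -832$ ($z = \left(-52\right) 16 = -832$)
$L{\left(y,h \right)} = 364$ ($L{\left(y,h \right)} = \left(-2\right) \left(-182\right) = 364$)
$\sqrt{L{\left(136,M \right)} + z} = \sqrt{364 - 832} = \sqrt{-468} = 6 i \sqrt{13}$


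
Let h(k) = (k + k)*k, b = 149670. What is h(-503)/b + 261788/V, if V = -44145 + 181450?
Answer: 2173212229/411008787 ≈ 5.2875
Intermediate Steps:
h(k) = 2*k**2 (h(k) = (2*k)*k = 2*k**2)
V = 137305
h(-503)/b + 261788/V = (2*(-503)**2)/149670 + 261788/137305 = (2*253009)*(1/149670) + 261788*(1/137305) = 506018*(1/149670) + 261788/137305 = 253009/74835 + 261788/137305 = 2173212229/411008787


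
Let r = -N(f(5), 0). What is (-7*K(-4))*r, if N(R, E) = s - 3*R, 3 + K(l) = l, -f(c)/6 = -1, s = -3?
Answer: 1029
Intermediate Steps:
f(c) = 6 (f(c) = -6*(-1) = 6)
K(l) = -3 + l
N(R, E) = -3 - 3*R
r = 21 (r = -(-3 - 3*6) = -(-3 - 18) = -1*(-21) = 21)
(-7*K(-4))*r = -7*(-3 - 4)*21 = -7*(-7)*21 = 49*21 = 1029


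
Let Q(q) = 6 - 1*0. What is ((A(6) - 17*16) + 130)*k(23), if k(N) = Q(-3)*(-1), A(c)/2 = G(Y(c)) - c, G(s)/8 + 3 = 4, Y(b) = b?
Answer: 828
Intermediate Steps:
G(s) = 8 (G(s) = -24 + 8*4 = -24 + 32 = 8)
Q(q) = 6 (Q(q) = 6 + 0 = 6)
A(c) = 16 - 2*c (A(c) = 2*(8 - c) = 16 - 2*c)
k(N) = -6 (k(N) = 6*(-1) = -6)
((A(6) - 17*16) + 130)*k(23) = (((16 - 2*6) - 17*16) + 130)*(-6) = (((16 - 12) - 272) + 130)*(-6) = ((4 - 272) + 130)*(-6) = (-268 + 130)*(-6) = -138*(-6) = 828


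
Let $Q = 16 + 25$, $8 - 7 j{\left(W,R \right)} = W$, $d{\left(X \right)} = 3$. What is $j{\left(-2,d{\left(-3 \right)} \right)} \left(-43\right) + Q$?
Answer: $- \frac{143}{7} \approx -20.429$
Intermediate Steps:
$j{\left(W,R \right)} = \frac{8}{7} - \frac{W}{7}$
$Q = 41$
$j{\left(-2,d{\left(-3 \right)} \right)} \left(-43\right) + Q = \left(\frac{8}{7} - - \frac{2}{7}\right) \left(-43\right) + 41 = \left(\frac{8}{7} + \frac{2}{7}\right) \left(-43\right) + 41 = \frac{10}{7} \left(-43\right) + 41 = - \frac{430}{7} + 41 = - \frac{143}{7}$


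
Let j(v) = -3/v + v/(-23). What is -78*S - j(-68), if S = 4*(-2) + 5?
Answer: 361283/1564 ≈ 231.00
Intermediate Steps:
j(v) = -3/v - v/23 (j(v) = -3/v + v*(-1/23) = -3/v - v/23)
S = -3 (S = -8 + 5 = -3)
-78*S - j(-68) = -78*(-3) - (-3/(-68) - 1/23*(-68)) = 234 - (-3*(-1/68) + 68/23) = 234 - (3/68 + 68/23) = 234 - 1*4693/1564 = 234 - 4693/1564 = 361283/1564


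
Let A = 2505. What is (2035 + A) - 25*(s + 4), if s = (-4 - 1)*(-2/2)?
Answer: 4315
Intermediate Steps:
s = 5 (s = -(-10)/2 = -5*(-1) = 5)
(2035 + A) - 25*(s + 4) = (2035 + 2505) - 25*(5 + 4) = 4540 - 25*9 = 4540 - 225 = 4315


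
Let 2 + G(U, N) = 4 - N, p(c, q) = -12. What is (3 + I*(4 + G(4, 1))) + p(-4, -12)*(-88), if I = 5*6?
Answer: 1209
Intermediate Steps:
G(U, N) = 2 - N (G(U, N) = -2 + (4 - N) = 2 - N)
I = 30
(3 + I*(4 + G(4, 1))) + p(-4, -12)*(-88) = (3 + 30*(4 + (2 - 1*1))) - 12*(-88) = (3 + 30*(4 + (2 - 1))) + 1056 = (3 + 30*(4 + 1)) + 1056 = (3 + 30*5) + 1056 = (3 + 150) + 1056 = 153 + 1056 = 1209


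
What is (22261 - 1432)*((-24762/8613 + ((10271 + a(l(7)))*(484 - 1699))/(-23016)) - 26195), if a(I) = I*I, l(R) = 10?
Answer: -3922681380741889/7342104 ≈ -5.3427e+8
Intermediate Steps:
a(I) = I**2
(22261 - 1432)*((-24762/8613 + ((10271 + a(l(7)))*(484 - 1699))/(-23016)) - 26195) = (22261 - 1432)*((-24762/8613 + ((10271 + 10**2)*(484 - 1699))/(-23016)) - 26195) = 20829*((-24762*1/8613 + ((10271 + 100)*(-1215))*(-1/23016)) - 26195) = 20829*((-8254/2871 + (10371*(-1215))*(-1/23016)) - 26195) = 20829*((-8254/2871 - 12600765*(-1/23016)) - 26195) = 20829*((-8254/2871 + 4200255/7672) - 26195) = 20829*(11995607417/22026312 - 26195) = 20829*(-564983635423/22026312) = -3922681380741889/7342104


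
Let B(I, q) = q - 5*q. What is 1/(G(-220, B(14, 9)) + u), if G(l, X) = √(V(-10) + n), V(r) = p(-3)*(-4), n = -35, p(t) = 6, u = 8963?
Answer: 8963/80335428 - I*√59/80335428 ≈ 0.00011157 - 9.5613e-8*I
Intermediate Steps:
V(r) = -24 (V(r) = 6*(-4) = -24)
B(I, q) = -4*q
G(l, X) = I*√59 (G(l, X) = √(-24 - 35) = √(-59) = I*√59)
1/(G(-220, B(14, 9)) + u) = 1/(I*√59 + 8963) = 1/(8963 + I*√59)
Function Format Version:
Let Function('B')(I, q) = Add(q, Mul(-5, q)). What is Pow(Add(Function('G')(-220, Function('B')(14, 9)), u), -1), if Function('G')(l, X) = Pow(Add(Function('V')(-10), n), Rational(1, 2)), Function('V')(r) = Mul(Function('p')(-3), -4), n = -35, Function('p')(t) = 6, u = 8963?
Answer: Add(Rational(8963, 80335428), Mul(Rational(-1, 80335428), I, Pow(59, Rational(1, 2)))) ≈ Add(0.00011157, Mul(-9.5613e-8, I))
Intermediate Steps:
Function('V')(r) = -24 (Function('V')(r) = Mul(6, -4) = -24)
Function('B')(I, q) = Mul(-4, q)
Function('G')(l, X) = Mul(I, Pow(59, Rational(1, 2))) (Function('G')(l, X) = Pow(Add(-24, -35), Rational(1, 2)) = Pow(-59, Rational(1, 2)) = Mul(I, Pow(59, Rational(1, 2))))
Pow(Add(Function('G')(-220, Function('B')(14, 9)), u), -1) = Pow(Add(Mul(I, Pow(59, Rational(1, 2))), 8963), -1) = Pow(Add(8963, Mul(I, Pow(59, Rational(1, 2)))), -1)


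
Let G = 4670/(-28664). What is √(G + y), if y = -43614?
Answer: I*√2239655129689/7166 ≈ 208.84*I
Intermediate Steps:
G = -2335/14332 (G = 4670*(-1/28664) = -2335/14332 ≈ -0.16292)
√(G + y) = √(-2335/14332 - 43614) = √(-625078183/14332) = I*√2239655129689/7166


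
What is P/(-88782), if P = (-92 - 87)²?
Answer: -32041/88782 ≈ -0.36090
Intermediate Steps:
P = 32041 (P = (-179)² = 32041)
P/(-88782) = 32041/(-88782) = 32041*(-1/88782) = -32041/88782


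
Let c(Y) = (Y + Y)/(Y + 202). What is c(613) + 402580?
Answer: 328103926/815 ≈ 4.0258e+5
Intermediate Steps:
c(Y) = 2*Y/(202 + Y) (c(Y) = (2*Y)/(202 + Y) = 2*Y/(202 + Y))
c(613) + 402580 = 2*613/(202 + 613) + 402580 = 2*613/815 + 402580 = 2*613*(1/815) + 402580 = 1226/815 + 402580 = 328103926/815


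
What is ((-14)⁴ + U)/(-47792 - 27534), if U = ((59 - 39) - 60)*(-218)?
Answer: -23568/37663 ≈ -0.62576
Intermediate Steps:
U = 8720 (U = (20 - 60)*(-218) = -40*(-218) = 8720)
((-14)⁴ + U)/(-47792 - 27534) = ((-14)⁴ + 8720)/(-47792 - 27534) = (38416 + 8720)/(-75326) = 47136*(-1/75326) = -23568/37663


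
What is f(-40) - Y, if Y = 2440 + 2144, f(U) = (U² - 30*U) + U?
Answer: -1824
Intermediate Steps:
f(U) = U² - 29*U
Y = 4584
f(-40) - Y = -40*(-29 - 40) - 1*4584 = -40*(-69) - 4584 = 2760 - 4584 = -1824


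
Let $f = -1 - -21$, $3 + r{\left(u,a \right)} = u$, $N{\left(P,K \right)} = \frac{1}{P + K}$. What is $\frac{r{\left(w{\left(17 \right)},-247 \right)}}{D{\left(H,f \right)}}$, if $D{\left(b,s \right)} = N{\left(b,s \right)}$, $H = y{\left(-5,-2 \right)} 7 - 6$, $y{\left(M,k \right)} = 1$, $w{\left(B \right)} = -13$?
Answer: $-336$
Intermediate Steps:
$N{\left(P,K \right)} = \frac{1}{K + P}$
$r{\left(u,a \right)} = -3 + u$
$H = 1$ ($H = 1 \cdot 7 - 6 = 7 - 6 = 1$)
$f = 20$ ($f = -1 + 21 = 20$)
$D{\left(b,s \right)} = \frac{1}{b + s}$ ($D{\left(b,s \right)} = \frac{1}{s + b} = \frac{1}{b + s}$)
$\frac{r{\left(w{\left(17 \right)},-247 \right)}}{D{\left(H,f \right)}} = \frac{-3 - 13}{\frac{1}{1 + 20}} = - \frac{16}{\frac{1}{21}} = - 16 \frac{1}{\frac{1}{21}} = \left(-16\right) 21 = -336$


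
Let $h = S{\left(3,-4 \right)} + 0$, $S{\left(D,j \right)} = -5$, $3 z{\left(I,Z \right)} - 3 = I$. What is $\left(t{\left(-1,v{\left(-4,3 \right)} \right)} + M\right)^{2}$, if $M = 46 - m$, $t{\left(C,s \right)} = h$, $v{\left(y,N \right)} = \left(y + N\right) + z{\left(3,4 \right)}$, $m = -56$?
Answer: $9409$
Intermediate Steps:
$z{\left(I,Z \right)} = 1 + \frac{I}{3}$
$v{\left(y,N \right)} = 2 + N + y$ ($v{\left(y,N \right)} = \left(y + N\right) + \left(1 + \frac{1}{3} \cdot 3\right) = \left(N + y\right) + \left(1 + 1\right) = \left(N + y\right) + 2 = 2 + N + y$)
$h = -5$ ($h = -5 + 0 = -5$)
$t{\left(C,s \right)} = -5$
$M = 102$ ($M = 46 - -56 = 46 + 56 = 102$)
$\left(t{\left(-1,v{\left(-4,3 \right)} \right)} + M\right)^{2} = \left(-5 + 102\right)^{2} = 97^{2} = 9409$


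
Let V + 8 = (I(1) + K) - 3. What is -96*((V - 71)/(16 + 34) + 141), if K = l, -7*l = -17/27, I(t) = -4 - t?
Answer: -21056384/1575 ≈ -13369.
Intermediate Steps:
l = 17/189 (l = -(-17)/(7*27) = -⅐*(-17/27) = 17/189 ≈ 0.089947)
K = 17/189 ≈ 0.089947
V = -3007/189 (V = -8 + (((-4 - 1*1) + 17/189) - 3) = -8 + (((-4 - 1) + 17/189) - 3) = -8 + ((-5 + 17/189) - 3) = -8 + (-928/189 - 3) = -8 - 1495/189 = -3007/189 ≈ -15.910)
-96*((V - 71)/(16 + 34) + 141) = -96*((-3007/189 - 71)/(16 + 34) + 141) = -96*(-16426/189/50 + 141) = -96*(-16426/189*1/50 + 141) = -96*(-8213/4725 + 141) = -96*658012/4725 = -21056384/1575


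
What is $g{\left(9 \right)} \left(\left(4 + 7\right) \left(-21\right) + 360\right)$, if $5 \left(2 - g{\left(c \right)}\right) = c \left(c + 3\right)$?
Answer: $- \frac{12642}{5} \approx -2528.4$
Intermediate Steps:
$g{\left(c \right)} = 2 - \frac{c \left(3 + c\right)}{5}$ ($g{\left(c \right)} = 2 - \frac{c \left(c + 3\right)}{5} = 2 - \frac{c \left(3 + c\right)}{5}$)
$g{\left(9 \right)} \left(\left(4 + 7\right) \left(-21\right) + 360\right) = \left(2 - \frac{27}{5} - \frac{9^{2}}{5}\right) \left(\left(4 + 7\right) \left(-21\right) + 360\right) = \left(2 - \frac{27}{5} - \frac{81}{5}\right) \left(11 \left(-21\right) + 360\right) = \left(2 - \frac{27}{5} - \frac{81}{5}\right) \left(-231 + 360\right) = \left(- \frac{98}{5}\right) 129 = - \frac{12642}{5}$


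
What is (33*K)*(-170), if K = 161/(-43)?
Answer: 903210/43 ≈ 21005.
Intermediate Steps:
K = -161/43 (K = 161*(-1/43) = -161/43 ≈ -3.7442)
(33*K)*(-170) = (33*(-161/43))*(-170) = -5313/43*(-170) = 903210/43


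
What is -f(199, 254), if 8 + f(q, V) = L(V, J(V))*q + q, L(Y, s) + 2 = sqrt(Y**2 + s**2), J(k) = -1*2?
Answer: 207 - 398*sqrt(16130) ≈ -50341.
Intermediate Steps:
J(k) = -2
L(Y, s) = -2 + sqrt(Y**2 + s**2)
f(q, V) = -8 + q + q*(-2 + sqrt(4 + V**2)) (f(q, V) = -8 + ((-2 + sqrt(V**2 + (-2)**2))*q + q) = -8 + ((-2 + sqrt(V**2 + 4))*q + q) = -8 + ((-2 + sqrt(4 + V**2))*q + q) = -8 + (q*(-2 + sqrt(4 + V**2)) + q) = -8 + (q + q*(-2 + sqrt(4 + V**2))) = -8 + q + q*(-2 + sqrt(4 + V**2)))
-f(199, 254) = -(-8 - 1*199 + 199*sqrt(4 + 254**2)) = -(-8 - 199 + 199*sqrt(4 + 64516)) = -(-8 - 199 + 199*sqrt(64520)) = -(-8 - 199 + 199*(2*sqrt(16130))) = -(-8 - 199 + 398*sqrt(16130)) = -(-207 + 398*sqrt(16130)) = 207 - 398*sqrt(16130)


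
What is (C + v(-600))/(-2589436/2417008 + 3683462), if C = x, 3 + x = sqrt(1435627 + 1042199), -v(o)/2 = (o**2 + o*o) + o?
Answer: -869399590356/2225738633065 + 1812756*sqrt(275314)/2225738633065 ≈ -0.39018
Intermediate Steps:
v(o) = -4*o**2 - 2*o (v(o) = -2*((o**2 + o*o) + o) = -2*((o**2 + o**2) + o) = -2*(2*o**2 + o) = -2*(o + 2*o**2) = -4*o**2 - 2*o)
x = -3 + 3*sqrt(275314) (x = -3 + sqrt(1435627 + 1042199) = -3 + sqrt(2477826) = -3 + 3*sqrt(275314) ≈ 1571.1)
C = -3 + 3*sqrt(275314) ≈ 1571.1
(C + v(-600))/(-2589436/2417008 + 3683462) = ((-3 + 3*sqrt(275314)) - 2*(-600)*(1 + 2*(-600)))/(-2589436/2417008 + 3683462) = ((-3 + 3*sqrt(275314)) - 2*(-600)*(1 - 1200))/(-2589436*1/2417008 + 3683462) = ((-3 + 3*sqrt(275314)) - 2*(-600)*(-1199))/(-647359/604252 + 3683462) = ((-3 + 3*sqrt(275314)) - 1438800)/(2225738633065/604252) = (-1438803 + 3*sqrt(275314))*(604252/2225738633065) = -869399590356/2225738633065 + 1812756*sqrt(275314)/2225738633065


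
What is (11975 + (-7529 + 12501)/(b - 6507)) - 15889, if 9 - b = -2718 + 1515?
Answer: -20729602/5295 ≈ -3914.9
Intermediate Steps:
b = 1212 (b = 9 - (-2718 + 1515) = 9 - 1*(-1203) = 9 + 1203 = 1212)
(11975 + (-7529 + 12501)/(b - 6507)) - 15889 = (11975 + (-7529 + 12501)/(1212 - 6507)) - 15889 = (11975 + 4972/(-5295)) - 15889 = (11975 + 4972*(-1/5295)) - 15889 = (11975 - 4972/5295) - 15889 = 63402653/5295 - 15889 = -20729602/5295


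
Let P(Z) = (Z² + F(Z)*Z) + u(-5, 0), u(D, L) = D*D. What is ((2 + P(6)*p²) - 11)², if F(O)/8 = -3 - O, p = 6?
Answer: 178623225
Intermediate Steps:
F(O) = -24 - 8*O (F(O) = 8*(-3 - O) = -24 - 8*O)
u(D, L) = D²
P(Z) = 25 + Z² + Z*(-24 - 8*Z) (P(Z) = (Z² + (-24 - 8*Z)*Z) + (-5)² = (Z² + Z*(-24 - 8*Z)) + 25 = 25 + Z² + Z*(-24 - 8*Z))
((2 + P(6)*p²) - 11)² = ((2 + (25 - 24*6 - 7*6²)*6²) - 11)² = ((2 + (25 - 144 - 7*36)*36) - 11)² = ((2 + (25 - 144 - 252)*36) - 11)² = ((2 - 371*36) - 11)² = ((2 - 13356) - 11)² = (-13354 - 11)² = (-13365)² = 178623225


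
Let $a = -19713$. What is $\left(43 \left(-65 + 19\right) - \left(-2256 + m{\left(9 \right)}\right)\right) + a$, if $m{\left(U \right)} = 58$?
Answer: $-19493$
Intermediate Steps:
$\left(43 \left(-65 + 19\right) - \left(-2256 + m{\left(9 \right)}\right)\right) + a = \left(43 \left(-65 + 19\right) + \left(2256 - 58\right)\right) - 19713 = \left(43 \left(-46\right) + \left(2256 - 58\right)\right) - 19713 = \left(-1978 + 2198\right) - 19713 = 220 - 19713 = -19493$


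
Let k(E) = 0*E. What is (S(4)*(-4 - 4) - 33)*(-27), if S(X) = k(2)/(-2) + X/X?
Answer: 1107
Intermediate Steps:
k(E) = 0
S(X) = 1 (S(X) = 0/(-2) + X/X = 0*(-1/2) + 1 = 0 + 1 = 1)
(S(4)*(-4 - 4) - 33)*(-27) = (1*(-4 - 4) - 33)*(-27) = (1*(-8) - 33)*(-27) = (-8 - 33)*(-27) = -41*(-27) = 1107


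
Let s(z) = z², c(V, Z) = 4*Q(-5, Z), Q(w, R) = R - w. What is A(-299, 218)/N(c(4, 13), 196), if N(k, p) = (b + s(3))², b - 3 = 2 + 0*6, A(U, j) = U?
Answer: -299/196 ≈ -1.5255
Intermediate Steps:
c(V, Z) = 20 + 4*Z (c(V, Z) = 4*(Z - 1*(-5)) = 4*(Z + 5) = 4*(5 + Z) = 20 + 4*Z)
b = 5 (b = 3 + (2 + 0*6) = 3 + (2 + 0) = 3 + 2 = 5)
N(k, p) = 196 (N(k, p) = (5 + 3²)² = (5 + 9)² = 14² = 196)
A(-299, 218)/N(c(4, 13), 196) = -299/196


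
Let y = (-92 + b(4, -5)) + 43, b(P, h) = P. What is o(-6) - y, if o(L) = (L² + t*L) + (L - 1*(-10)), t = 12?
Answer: 13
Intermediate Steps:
o(L) = 10 + L² + 13*L (o(L) = (L² + 12*L) + (L - 1*(-10)) = (L² + 12*L) + (L + 10) = (L² + 12*L) + (10 + L) = 10 + L² + 13*L)
y = -45 (y = (-92 + 4) + 43 = -88 + 43 = -45)
o(-6) - y = (10 + (-6)² + 13*(-6)) - 1*(-45) = (10 + 36 - 78) + 45 = -32 + 45 = 13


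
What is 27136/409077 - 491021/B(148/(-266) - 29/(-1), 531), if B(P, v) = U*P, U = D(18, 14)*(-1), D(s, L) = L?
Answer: 1272215955233/1031692194 ≈ 1233.1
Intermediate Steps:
U = -14 (U = 14*(-1) = -14)
B(P, v) = -14*P
27136/409077 - 491021/B(148/(-266) - 29/(-1), 531) = 27136/409077 - 491021*(-1/(14*(148/(-266) - 29/(-1)))) = 27136*(1/409077) - 491021*(-1/(14*(148*(-1/266) - 29*(-1)))) = 27136/409077 - 491021*(-1/(14*(-74/133 + 29))) = 27136/409077 - 491021/((-14*3783/133)) = 27136/409077 - 491021/(-7566/19) = 27136/409077 - 491021*(-19/7566) = 27136/409077 + 9329399/7566 = 1272215955233/1031692194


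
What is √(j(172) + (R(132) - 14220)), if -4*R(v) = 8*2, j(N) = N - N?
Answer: 4*I*√889 ≈ 119.26*I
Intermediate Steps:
j(N) = 0
R(v) = -4 (R(v) = -2*2 = -¼*16 = -4)
√(j(172) + (R(132) - 14220)) = √(0 + (-4 - 14220)) = √(0 - 14224) = √(-14224) = 4*I*√889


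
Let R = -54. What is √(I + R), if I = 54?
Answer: 0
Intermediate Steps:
√(I + R) = √(54 - 54) = √0 = 0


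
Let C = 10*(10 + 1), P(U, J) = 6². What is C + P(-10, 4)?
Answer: 146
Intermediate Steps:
P(U, J) = 36
C = 110 (C = 10*11 = 110)
C + P(-10, 4) = 110 + 36 = 146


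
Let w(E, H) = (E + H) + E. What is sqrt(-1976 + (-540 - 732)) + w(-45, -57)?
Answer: -147 + 4*I*sqrt(203) ≈ -147.0 + 56.991*I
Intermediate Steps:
w(E, H) = H + 2*E
sqrt(-1976 + (-540 - 732)) + w(-45, -57) = sqrt(-1976 + (-540 - 732)) + (-57 + 2*(-45)) = sqrt(-1976 - 1272) + (-57 - 90) = sqrt(-3248) - 147 = 4*I*sqrt(203) - 147 = -147 + 4*I*sqrt(203)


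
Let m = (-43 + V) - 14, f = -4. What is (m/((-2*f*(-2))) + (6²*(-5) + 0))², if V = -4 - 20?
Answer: 7834401/256 ≈ 30603.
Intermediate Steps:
V = -24
m = -81 (m = (-43 - 24) - 14 = -67 - 14 = -81)
(m/((-2*f*(-2))) + (6²*(-5) + 0))² = (-81/(-2*(-4)*(-2)) + (6²*(-5) + 0))² = (-81/(8*(-2)) + (36*(-5) + 0))² = (-81/(-16) + (-180 + 0))² = (-81*(-1/16) - 180)² = (81/16 - 180)² = (-2799/16)² = 7834401/256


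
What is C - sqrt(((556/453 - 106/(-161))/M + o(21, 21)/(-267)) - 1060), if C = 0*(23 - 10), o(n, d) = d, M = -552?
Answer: -I*sqrt(178660131315908347)/12982074 ≈ -32.559*I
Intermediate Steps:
C = 0 (C = 0*13 = 0)
C - sqrt(((556/453 - 106/(-161))/M + o(21, 21)/(-267)) - 1060) = 0 - sqrt(((556/453 - 106/(-161))/(-552) + 21/(-267)) - 1060) = 0 - sqrt(((556*(1/453) - 106*(-1/161))*(-1/552) + 21*(-1/267)) - 1060) = 0 - sqrt(((556/453 + 106/161)*(-1/552) - 7/89) - 1060) = 0 - sqrt(((137534/72933)*(-1/552) - 7/89) - 1060) = 0 - sqrt((-68767/20129508 - 7/89) - 1060) = 0 - sqrt(-147026819/1791526212 - 1060) = 0 - sqrt(-1899164811539/1791526212) = 0 - I*sqrt(178660131315908347)/12982074 = -I*sqrt(178660131315908347)/12982074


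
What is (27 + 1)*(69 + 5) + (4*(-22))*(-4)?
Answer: 2424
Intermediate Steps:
(27 + 1)*(69 + 5) + (4*(-22))*(-4) = 28*74 - 88*(-4) = 2072 + 352 = 2424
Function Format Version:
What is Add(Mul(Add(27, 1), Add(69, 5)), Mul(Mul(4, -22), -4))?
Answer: 2424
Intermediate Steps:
Add(Mul(Add(27, 1), Add(69, 5)), Mul(Mul(4, -22), -4)) = Add(Mul(28, 74), Mul(-88, -4)) = Add(2072, 352) = 2424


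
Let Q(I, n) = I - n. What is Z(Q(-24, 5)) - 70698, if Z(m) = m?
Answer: -70727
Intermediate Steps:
Z(Q(-24, 5)) - 70698 = (-24 - 1*5) - 70698 = (-24 - 5) - 70698 = -29 - 70698 = -70727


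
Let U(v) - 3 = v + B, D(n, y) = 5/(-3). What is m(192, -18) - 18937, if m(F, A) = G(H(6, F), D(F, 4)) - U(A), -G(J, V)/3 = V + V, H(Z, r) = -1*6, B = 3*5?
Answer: -18927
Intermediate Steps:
D(n, y) = -5/3 (D(n, y) = 5*(-⅓) = -5/3)
B = 15
H(Z, r) = -6
G(J, V) = -6*V (G(J, V) = -3*(V + V) = -6*V)
U(v) = 18 + v (U(v) = 3 + (v + 15) = 3 + (15 + v) = 18 + v)
m(F, A) = -8 - A (m(F, A) = -6*(-5/3) - (18 + A) = 10 + (-18 - A) = -8 - A)
m(192, -18) - 18937 = (-8 - 1*(-18)) - 18937 = (-8 + 18) - 18937 = 10 - 18937 = -18927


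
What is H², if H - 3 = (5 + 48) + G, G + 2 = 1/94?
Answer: 25775929/8836 ≈ 2917.1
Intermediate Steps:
G = -187/94 (G = -2 + 1/94 = -187/94 ≈ -1.9894)
H = 5077/94 (H = 3 + ((5 + 48) - 187/94) = 3 + (53 - 187/94) = 3 + 4795/94 = 5077/94 ≈ 54.011)
H² = (5077/94)² = 25775929/8836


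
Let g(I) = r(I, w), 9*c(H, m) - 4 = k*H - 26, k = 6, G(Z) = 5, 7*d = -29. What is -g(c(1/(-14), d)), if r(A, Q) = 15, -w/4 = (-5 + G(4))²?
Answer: -15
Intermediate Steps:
d = -29/7 (d = (⅐)*(-29) = -29/7 ≈ -4.1429)
w = 0 (w = -4*(-5 + 5)² = -4*0² = -4*0 = 0)
c(H, m) = -22/9 + 2*H/3 (c(H, m) = 4/9 + (6*H - 26)/9 = 4/9 + (-26 + 6*H)/9 = 4/9 + (-26/9 + 2*H/3) = -22/9 + 2*H/3)
g(I) = 15
-g(c(1/(-14), d)) = -1*15 = -15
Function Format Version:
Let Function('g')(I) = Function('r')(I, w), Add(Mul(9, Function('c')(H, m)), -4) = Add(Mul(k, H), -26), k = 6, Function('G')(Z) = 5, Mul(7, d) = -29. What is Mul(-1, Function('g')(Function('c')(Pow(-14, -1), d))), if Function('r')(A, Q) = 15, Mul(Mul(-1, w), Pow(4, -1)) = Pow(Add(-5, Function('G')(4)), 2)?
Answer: -15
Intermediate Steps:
d = Rational(-29, 7) (d = Mul(Rational(1, 7), -29) = Rational(-29, 7) ≈ -4.1429)
w = 0 (w = Mul(-4, Pow(Add(-5, 5), 2)) = Mul(-4, Pow(0, 2)) = Mul(-4, 0) = 0)
Function('c')(H, m) = Add(Rational(-22, 9), Mul(Rational(2, 3), H)) (Function('c')(H, m) = Add(Rational(4, 9), Mul(Rational(1, 9), Add(Mul(6, H), -26))) = Add(Rational(4, 9), Mul(Rational(1, 9), Add(-26, Mul(6, H)))) = Add(Rational(4, 9), Add(Rational(-26, 9), Mul(Rational(2, 3), H))) = Add(Rational(-22, 9), Mul(Rational(2, 3), H)))
Function('g')(I) = 15
Mul(-1, Function('g')(Function('c')(Pow(-14, -1), d))) = Mul(-1, 15) = -15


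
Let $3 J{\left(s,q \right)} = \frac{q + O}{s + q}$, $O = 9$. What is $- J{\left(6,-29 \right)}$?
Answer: $- \frac{20}{69} \approx -0.28986$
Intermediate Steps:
$J{\left(s,q \right)} = \frac{9 + q}{3 \left(q + s\right)}$ ($J{\left(s,q \right)} = \frac{\left(q + 9\right) \frac{1}{s + q}}{3} = \frac{\left(9 + q\right) \frac{1}{q + s}}{3} = \frac{\frac{1}{q + s} \left(9 + q\right)}{3} = \frac{9 + q}{3 \left(q + s\right)}$)
$- J{\left(6,-29 \right)} = - \frac{3 + \frac{1}{3} \left(-29\right)}{-29 + 6} = - \frac{3 - \frac{29}{3}}{-23} = - \frac{\left(-1\right) \left(-20\right)}{23 \cdot 3} = \left(-1\right) \frac{20}{69} = - \frac{20}{69}$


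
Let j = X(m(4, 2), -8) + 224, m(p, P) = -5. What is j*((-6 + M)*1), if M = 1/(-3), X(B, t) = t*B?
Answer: -1672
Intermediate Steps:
X(B, t) = B*t
M = -1/3 ≈ -0.33333
j = 264 (j = -5*(-8) + 224 = 40 + 224 = 264)
j*((-6 + M)*1) = 264*((-6 - 1/3)*1) = 264*(-19/3*1) = 264*(-19/3) = -1672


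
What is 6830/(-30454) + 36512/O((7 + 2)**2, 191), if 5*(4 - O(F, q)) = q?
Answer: -2780425085/2603817 ≈ -1067.8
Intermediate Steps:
O(F, q) = 4 - q/5
6830/(-30454) + 36512/O((7 + 2)**2, 191) = 6830/(-30454) + 36512/(4 - 1/5*191) = 6830*(-1/30454) + 36512/(4 - 191/5) = -3415/15227 + 36512/(-171/5) = -3415/15227 + 36512*(-5/171) = -3415/15227 - 182560/171 = -2780425085/2603817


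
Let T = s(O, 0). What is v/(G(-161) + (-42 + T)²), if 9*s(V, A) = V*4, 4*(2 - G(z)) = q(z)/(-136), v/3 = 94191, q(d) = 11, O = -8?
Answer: 12451296672/91535419 ≈ 136.03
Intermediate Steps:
v = 282573 (v = 3*94191 = 282573)
G(z) = 1099/544 (G(z) = 2 - 11/(4*(-136)) = 2 - 11*(-1)/(4*136) = 2 - ¼*(-11/136) = 2 + 11/544 = 1099/544)
s(V, A) = 4*V/9 (s(V, A) = (V*4)/9 = (4*V)/9 = 4*V/9)
T = -32/9 (T = (4/9)*(-8) = -32/9 ≈ -3.5556)
v/(G(-161) + (-42 + T)²) = 282573/(1099/544 + (-42 - 32/9)²) = 282573/(1099/544 + (-410/9)²) = 282573/(1099/544 + 168100/81) = 282573/(91535419/44064) = 282573*(44064/91535419) = 12451296672/91535419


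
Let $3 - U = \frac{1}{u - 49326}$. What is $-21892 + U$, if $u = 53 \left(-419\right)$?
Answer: $- \frac{1565785836}{71533} \approx -21889.0$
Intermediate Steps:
$u = -22207$
$U = \frac{214600}{71533}$ ($U = 3 - \frac{1}{-22207 - 49326} = 3 - \frac{1}{-71533} = 3 - - \frac{1}{71533} = 3 + \frac{1}{71533} = \frac{214600}{71533} \approx 3.0$)
$-21892 + U = -21892 + \frac{214600}{71533} = - \frac{1565785836}{71533}$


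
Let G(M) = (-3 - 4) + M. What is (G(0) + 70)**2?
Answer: 3969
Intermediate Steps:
G(M) = -7 + M
(G(0) + 70)**2 = ((-7 + 0) + 70)**2 = (-7 + 70)**2 = 63**2 = 3969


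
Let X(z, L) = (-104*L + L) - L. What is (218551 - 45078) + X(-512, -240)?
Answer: 198433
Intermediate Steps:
X(z, L) = -104*L (X(z, L) = -103*L - L = -104*L)
(218551 - 45078) + X(-512, -240) = (218551 - 45078) - 104*(-240) = 173473 + 24960 = 198433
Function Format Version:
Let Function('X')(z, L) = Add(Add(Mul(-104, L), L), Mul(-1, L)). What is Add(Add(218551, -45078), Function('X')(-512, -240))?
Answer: 198433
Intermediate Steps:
Function('X')(z, L) = Mul(-104, L) (Function('X')(z, L) = Add(Mul(-103, L), Mul(-1, L)) = Mul(-104, L))
Add(Add(218551, -45078), Function('X')(-512, -240)) = Add(Add(218551, -45078), Mul(-104, -240)) = Add(173473, 24960) = 198433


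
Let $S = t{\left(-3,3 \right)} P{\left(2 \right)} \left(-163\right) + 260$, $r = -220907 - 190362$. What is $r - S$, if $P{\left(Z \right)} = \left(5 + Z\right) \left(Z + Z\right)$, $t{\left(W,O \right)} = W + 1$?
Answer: $-420657$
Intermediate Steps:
$t{\left(W,O \right)} = 1 + W$
$P{\left(Z \right)} = 2 Z \left(5 + Z\right)$ ($P{\left(Z \right)} = \left(5 + Z\right) 2 Z = 2 Z \left(5 + Z\right)$)
$r = -411269$ ($r = -220907 - 190362 = -411269$)
$S = 9388$ ($S = \left(1 - 3\right) 2 \cdot 2 \left(5 + 2\right) \left(-163\right) + 260 = - 2 \cdot 2 \cdot 2 \cdot 7 \left(-163\right) + 260 = \left(-2\right) 28 \left(-163\right) + 260 = \left(-56\right) \left(-163\right) + 260 = 9128 + 260 = 9388$)
$r - S = -411269 - 9388 = -420657$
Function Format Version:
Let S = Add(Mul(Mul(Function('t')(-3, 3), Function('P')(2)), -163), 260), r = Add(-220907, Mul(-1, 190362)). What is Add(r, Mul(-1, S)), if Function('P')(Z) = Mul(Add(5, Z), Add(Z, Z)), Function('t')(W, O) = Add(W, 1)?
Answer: -420657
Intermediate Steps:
Function('t')(W, O) = Add(1, W)
Function('P')(Z) = Mul(2, Z, Add(5, Z)) (Function('P')(Z) = Mul(Add(5, Z), Mul(2, Z)) = Mul(2, Z, Add(5, Z)))
r = -411269 (r = Add(-220907, -190362) = -411269)
S = 9388 (S = Add(Mul(Mul(Add(1, -3), Mul(2, 2, Add(5, 2))), -163), 260) = Add(Mul(Mul(-2, Mul(2, 2, 7)), -163), 260) = Add(Mul(Mul(-2, 28), -163), 260) = Add(Mul(-56, -163), 260) = Add(9128, 260) = 9388)
Add(r, Mul(-1, S)) = Add(-411269, Mul(-1, 9388)) = Add(-411269, -9388) = -420657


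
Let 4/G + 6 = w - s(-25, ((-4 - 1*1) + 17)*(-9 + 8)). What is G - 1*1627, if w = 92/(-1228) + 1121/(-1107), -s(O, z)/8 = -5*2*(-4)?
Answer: -86509332905/53171489 ≈ -1627.0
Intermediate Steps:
s(O, z) = -320 (s(O, z) = -8*(-5*2)*(-4) = -(-80)*(-4) = -8*40 = -320)
w = -369608/339849 (w = 92*(-1/1228) + 1121*(-1/1107) = -23/307 - 1121/1107 = -369608/339849 ≈ -1.0876)
G = 679698/53171489 (G = 4/(-6 + (-369608/339849 - 1*(-320))) = 4/(-6 + (-369608/339849 + 320)) = 4/(-6 + 108382072/339849) = 4/(106342978/339849) = 4*(339849/106342978) = 679698/53171489 ≈ 0.012783)
G - 1*1627 = 679698/53171489 - 1*1627 = 679698/53171489 - 1627 = -86509332905/53171489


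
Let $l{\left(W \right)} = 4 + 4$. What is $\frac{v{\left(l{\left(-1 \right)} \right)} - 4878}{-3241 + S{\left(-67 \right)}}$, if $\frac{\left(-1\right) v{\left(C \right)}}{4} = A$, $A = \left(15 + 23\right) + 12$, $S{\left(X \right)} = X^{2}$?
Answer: $- \frac{2539}{624} \approx -4.0689$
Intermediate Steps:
$l{\left(W \right)} = 8$
$A = 50$ ($A = 38 + 12 = 50$)
$v{\left(C \right)} = -200$ ($v{\left(C \right)} = \left(-4\right) 50 = -200$)
$\frac{v{\left(l{\left(-1 \right)} \right)} - 4878}{-3241 + S{\left(-67 \right)}} = \frac{-200 - 4878}{-3241 + \left(-67\right)^{2}} = - \frac{5078}{-3241 + 4489} = - \frac{5078}{1248} = \left(-5078\right) \frac{1}{1248} = - \frac{2539}{624}$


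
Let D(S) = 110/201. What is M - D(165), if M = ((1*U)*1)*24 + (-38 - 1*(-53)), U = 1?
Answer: 7729/201 ≈ 38.453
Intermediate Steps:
D(S) = 110/201 (D(S) = 110*(1/201) = 110/201)
M = 39 (M = ((1*1)*1)*24 + (-38 - 1*(-53)) = (1*1)*24 + (-38 + 53) = 1*24 + 15 = 24 + 15 = 39)
M - D(165) = 39 - 1*110/201 = 39 - 110/201 = 7729/201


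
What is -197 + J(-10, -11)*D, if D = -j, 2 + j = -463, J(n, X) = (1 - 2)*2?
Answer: -1127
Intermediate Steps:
J(n, X) = -2 (J(n, X) = -1*2 = -2)
j = -465 (j = -2 - 463 = -465)
D = 465 (D = -1*(-465) = 465)
-197 + J(-10, -11)*D = -197 - 2*465 = -197 - 930 = -1127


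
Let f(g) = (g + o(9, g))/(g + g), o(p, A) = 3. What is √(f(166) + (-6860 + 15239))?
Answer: √230905751/166 ≈ 91.540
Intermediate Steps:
f(g) = (3 + g)/(2*g) (f(g) = (g + 3)/(g + g) = (3 + g)/((2*g)) = (3 + g)*(1/(2*g)) = (3 + g)/(2*g))
√(f(166) + (-6860 + 15239)) = √((½)*(3 + 166)/166 + (-6860 + 15239)) = √((½)*(1/166)*169 + 8379) = √(169/332 + 8379) = √(2781997/332) = √230905751/166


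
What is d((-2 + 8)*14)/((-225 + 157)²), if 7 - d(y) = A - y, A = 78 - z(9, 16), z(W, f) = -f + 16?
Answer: 13/4624 ≈ 0.0028114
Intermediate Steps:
z(W, f) = 16 - f
A = 78 (A = 78 - (16 - 1*16) = 78 - (16 - 16) = 78 - 1*0 = 78 + 0 = 78)
d(y) = -71 + y (d(y) = 7 - (78 - y) = 7 + (-78 + y) = -71 + y)
d((-2 + 8)*14)/((-225 + 157)²) = (-71 + (-2 + 8)*14)/((-225 + 157)²) = (-71 + 6*14)/((-68)²) = (-71 + 84)/4624 = 13*(1/4624) = 13/4624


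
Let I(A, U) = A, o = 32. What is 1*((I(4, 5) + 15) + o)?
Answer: 51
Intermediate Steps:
1*((I(4, 5) + 15) + o) = 1*((4 + 15) + 32) = 1*(19 + 32) = 1*51 = 51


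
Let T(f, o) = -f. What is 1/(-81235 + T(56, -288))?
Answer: -1/81291 ≈ -1.2301e-5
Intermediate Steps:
1/(-81235 + T(56, -288)) = 1/(-81235 - 1*56) = 1/(-81235 - 56) = 1/(-81291) = -1/81291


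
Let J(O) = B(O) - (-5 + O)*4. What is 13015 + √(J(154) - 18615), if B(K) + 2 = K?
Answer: 13015 + I*√19059 ≈ 13015.0 + 138.05*I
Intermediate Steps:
B(K) = -2 + K
J(O) = 18 - 3*O (J(O) = (-2 + O) - (-5 + O)*4 = (-2 + O) - (-20 + 4*O) = (-2 + O) + (20 - 4*O) = 18 - 3*O)
13015 + √(J(154) - 18615) = 13015 + √((18 - 3*154) - 18615) = 13015 + √((18 - 462) - 18615) = 13015 + √(-444 - 18615) = 13015 + √(-19059) = 13015 + I*√19059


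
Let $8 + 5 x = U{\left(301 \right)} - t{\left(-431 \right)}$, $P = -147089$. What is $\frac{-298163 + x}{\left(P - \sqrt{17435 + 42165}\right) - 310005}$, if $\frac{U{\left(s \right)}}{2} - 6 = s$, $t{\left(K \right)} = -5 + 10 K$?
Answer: $\frac{169798308009}{261168581545} - \frac{1485894 \sqrt{149}}{52233716309} \approx 0.6498$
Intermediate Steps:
$U{\left(s \right)} = 12 + 2 s$
$x = \frac{4921}{5}$ ($x = - \frac{8}{5} + \frac{\left(12 + 2 \cdot 301\right) - \left(-5 + 10 \left(-431\right)\right)}{5} = - \frac{8}{5} + \frac{\left(12 + 602\right) - \left(-5 - 4310\right)}{5} = - \frac{8}{5} + \frac{614 - -4315}{5} = - \frac{8}{5} + \frac{614 + 4315}{5} = - \frac{8}{5} + \frac{1}{5} \cdot 4929 = - \frac{8}{5} + \frac{4929}{5} = \frac{4921}{5} \approx 984.2$)
$\frac{-298163 + x}{\left(P - \sqrt{17435 + 42165}\right) - 310005} = \frac{-298163 + \frac{4921}{5}}{\left(-147089 - \sqrt{17435 + 42165}\right) - 310005} = - \frac{1485894}{5 \left(\left(-147089 - \sqrt{59600}\right) - 310005\right)} = - \frac{1485894}{5 \left(\left(-147089 - 20 \sqrt{149}\right) - 310005\right)} = - \frac{1485894}{5 \left(-457094 - 20 \sqrt{149}\right)}$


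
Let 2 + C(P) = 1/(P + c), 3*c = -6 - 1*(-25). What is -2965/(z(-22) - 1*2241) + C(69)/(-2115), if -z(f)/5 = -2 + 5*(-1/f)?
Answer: 10400445581/7824218310 ≈ 1.3293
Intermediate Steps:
z(f) = 10 + 25/f (z(f) = -5*(-2 + 5*(-1/f)) = -5*(-2 - 5/f) = 10 + 25/f)
c = 19/3 (c = (-6 - 1*(-25))/3 = (-6 + 25)/3 = (1/3)*19 = 19/3 ≈ 6.3333)
C(P) = -2 + 1/(19/3 + P) (C(P) = -2 + 1/(P + 19/3) = -2 + 1/(19/3 + P))
-2965/(z(-22) - 1*2241) + C(69)/(-2115) = -2965/((10 + 25/(-22)) - 1*2241) + ((-35 - 6*69)/(19 + 3*69))/(-2115) = -2965/((10 + 25*(-1/22)) - 2241) + ((-35 - 414)/(19 + 207))*(-1/2115) = -2965/((10 - 25/22) - 2241) + (-449/226)*(-1/2115) = -2965/(195/22 - 2241) + ((1/226)*(-449))*(-1/2115) = -2965/(-49107/22) - 449/226*(-1/2115) = -2965*(-22/49107) + 449/477990 = 65230/49107 + 449/477990 = 10400445581/7824218310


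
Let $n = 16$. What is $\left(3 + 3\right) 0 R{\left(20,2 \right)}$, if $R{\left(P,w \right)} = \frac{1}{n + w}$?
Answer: $0$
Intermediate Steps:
$R{\left(P,w \right)} = \frac{1}{16 + w}$
$\left(3 + 3\right) 0 R{\left(20,2 \right)} = \frac{\left(3 + 3\right) 0}{16 + 2} = \frac{6 \cdot 0}{18} = 0 \cdot \frac{1}{18} = 0$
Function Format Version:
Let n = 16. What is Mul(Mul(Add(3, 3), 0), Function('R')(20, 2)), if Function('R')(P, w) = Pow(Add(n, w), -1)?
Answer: 0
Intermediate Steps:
Function('R')(P, w) = Pow(Add(16, w), -1)
Mul(Mul(Add(3, 3), 0), Function('R')(20, 2)) = Mul(Mul(Add(3, 3), 0), Pow(Add(16, 2), -1)) = Mul(Mul(6, 0), Pow(18, -1)) = Mul(0, Rational(1, 18)) = 0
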